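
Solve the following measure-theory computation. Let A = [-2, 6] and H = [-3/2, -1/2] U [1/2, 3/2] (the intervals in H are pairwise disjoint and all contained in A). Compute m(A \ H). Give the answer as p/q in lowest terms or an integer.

The ambient interval has length m(A) = 6 - (-2) = 8.
Since the holes are disjoint and sit inside A, by finite additivity
  m(H) = sum_i (b_i - a_i), and m(A \ H) = m(A) - m(H).
Computing the hole measures:
  m(H_1) = -1/2 - (-3/2) = 1.
  m(H_2) = 3/2 - 1/2 = 1.
Summed: m(H) = 1 + 1 = 2.
So m(A \ H) = 8 - 2 = 6.

6


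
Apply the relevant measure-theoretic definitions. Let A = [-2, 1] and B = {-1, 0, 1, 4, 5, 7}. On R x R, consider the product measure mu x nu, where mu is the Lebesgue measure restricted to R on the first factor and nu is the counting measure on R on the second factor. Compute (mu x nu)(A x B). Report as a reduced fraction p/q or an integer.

For a measurable rectangle A x B, the product measure satisfies
  (mu x nu)(A x B) = mu(A) * nu(B).
  mu(A) = 3.
  nu(B) = 6.
  (mu x nu)(A x B) = 3 * 6 = 18.

18


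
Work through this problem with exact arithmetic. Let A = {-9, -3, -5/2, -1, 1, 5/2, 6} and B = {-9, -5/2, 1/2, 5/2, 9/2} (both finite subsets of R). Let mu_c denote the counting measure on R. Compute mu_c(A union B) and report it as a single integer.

Counting measure on a finite set equals cardinality. By inclusion-exclusion, |A union B| = |A| + |B| - |A cap B|.
|A| = 7, |B| = 5, |A cap B| = 3.
So mu_c(A union B) = 7 + 5 - 3 = 9.

9


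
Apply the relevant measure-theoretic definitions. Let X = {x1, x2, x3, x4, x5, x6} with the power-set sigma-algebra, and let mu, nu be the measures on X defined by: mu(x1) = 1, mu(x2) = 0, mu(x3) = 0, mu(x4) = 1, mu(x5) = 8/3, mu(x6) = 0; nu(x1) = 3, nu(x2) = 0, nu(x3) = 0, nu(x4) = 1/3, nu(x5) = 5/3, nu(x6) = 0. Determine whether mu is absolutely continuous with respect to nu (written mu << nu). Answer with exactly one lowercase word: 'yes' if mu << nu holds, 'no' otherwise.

mu << nu means: every nu-null measurable set is also mu-null; equivalently, for every atom x, if nu({x}) = 0 then mu({x}) = 0.
Checking each atom:
  x1: nu = 3 > 0 -> no constraint.
  x2: nu = 0, mu = 0 -> consistent with mu << nu.
  x3: nu = 0, mu = 0 -> consistent with mu << nu.
  x4: nu = 1/3 > 0 -> no constraint.
  x5: nu = 5/3 > 0 -> no constraint.
  x6: nu = 0, mu = 0 -> consistent with mu << nu.
No atom violates the condition. Therefore mu << nu.

yes


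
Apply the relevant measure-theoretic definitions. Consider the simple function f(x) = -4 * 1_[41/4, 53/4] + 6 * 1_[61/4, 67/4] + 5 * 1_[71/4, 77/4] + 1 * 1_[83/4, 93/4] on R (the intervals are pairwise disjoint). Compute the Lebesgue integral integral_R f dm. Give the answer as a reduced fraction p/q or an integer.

For a simple function f = sum_i c_i * 1_{A_i} with disjoint A_i,
  integral f dm = sum_i c_i * m(A_i).
Lengths of the A_i:
  m(A_1) = 53/4 - 41/4 = 3.
  m(A_2) = 67/4 - 61/4 = 3/2.
  m(A_3) = 77/4 - 71/4 = 3/2.
  m(A_4) = 93/4 - 83/4 = 5/2.
Contributions c_i * m(A_i):
  (-4) * (3) = -12.
  (6) * (3/2) = 9.
  (5) * (3/2) = 15/2.
  (1) * (5/2) = 5/2.
Total: -12 + 9 + 15/2 + 5/2 = 7.

7


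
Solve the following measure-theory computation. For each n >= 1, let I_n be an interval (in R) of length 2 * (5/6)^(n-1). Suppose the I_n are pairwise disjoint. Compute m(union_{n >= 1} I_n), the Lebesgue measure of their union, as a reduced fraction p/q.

By countable additivity of the Lebesgue measure on pairwise disjoint measurable sets,
  m(union_{n >= 1} I_n) = sum_{n >= 1} m(I_n) = sum_{n >= 1} a * r^(n-1),
  with a = 2 and r = 5/6.
Since 0 < r = 5/6 < 1, the geometric series converges:
  sum_{n >= 1} a * r^(n-1) = a / (1 - r).
  = 2 / (1 - 5/6)
  = 2 / (1/6)
  = 12.

12


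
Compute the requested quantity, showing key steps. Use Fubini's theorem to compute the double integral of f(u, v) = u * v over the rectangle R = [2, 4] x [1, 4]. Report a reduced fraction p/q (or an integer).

f(u, v) is a tensor product of a function of u and a function of v, and both factors are bounded continuous (hence Lebesgue integrable) on the rectangle, so Fubini's theorem applies:
  integral_R f d(m x m) = (integral_a1^b1 u du) * (integral_a2^b2 v dv).
Inner integral in u: integral_{2}^{4} u du = (4^2 - 2^2)/2
  = 6.
Inner integral in v: integral_{1}^{4} v dv = (4^2 - 1^2)/2
  = 15/2.
Product: (6) * (15/2) = 45.

45


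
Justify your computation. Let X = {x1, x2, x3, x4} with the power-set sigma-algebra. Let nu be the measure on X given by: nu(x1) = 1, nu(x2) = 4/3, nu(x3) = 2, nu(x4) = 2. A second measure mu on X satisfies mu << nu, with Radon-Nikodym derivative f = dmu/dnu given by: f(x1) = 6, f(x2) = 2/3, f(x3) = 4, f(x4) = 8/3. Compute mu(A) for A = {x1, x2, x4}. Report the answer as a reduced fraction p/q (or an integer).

By the defining property of the Radon-Nikodym derivative, for every measurable set A,
  mu(A) = integral_A f dnu.
Since nu is a discrete measure concentrated on the atoms of X, the integral over A reduces to the sum
  mu(A) = sum_{x in A} f(x) * nu({x}).
Computing each term:
  x1: f(x1) * nu(x1) = 6 * 1 = 6.
  x2: f(x2) * nu(x2) = 2/3 * 4/3 = 8/9.
  x4: f(x4) * nu(x4) = 8/3 * 2 = 16/3.
Summing: mu(A) = 6 + 8/9 + 16/3 = 110/9.

110/9


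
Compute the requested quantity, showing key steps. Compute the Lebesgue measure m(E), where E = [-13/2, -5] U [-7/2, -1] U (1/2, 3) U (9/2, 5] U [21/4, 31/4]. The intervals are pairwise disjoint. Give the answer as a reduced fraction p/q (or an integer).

For pairwise disjoint intervals, m(union_i I_i) = sum_i m(I_i),
and m is invariant under swapping open/closed endpoints (single points have measure 0).
So m(E) = sum_i (b_i - a_i).
  I_1 has length -5 - (-13/2) = 3/2.
  I_2 has length -1 - (-7/2) = 5/2.
  I_3 has length 3 - 1/2 = 5/2.
  I_4 has length 5 - 9/2 = 1/2.
  I_5 has length 31/4 - 21/4 = 5/2.
Summing:
  m(E) = 3/2 + 5/2 + 5/2 + 1/2 + 5/2 = 19/2.

19/2


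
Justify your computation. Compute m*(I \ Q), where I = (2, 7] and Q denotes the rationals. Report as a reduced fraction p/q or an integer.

The interval I = (2, 7] has m(I) = 7 - 2 = 5 (endpoints are measure-zero, so open/closed/half-open agree). Write I = (I cap Q) u (I \ Q). The rationals in I are countable, so m*(I cap Q) = 0 (cover each rational by intervals whose total length is arbitrarily small). By countable subadditivity m*(I) <= m*(I cap Q) + m*(I \ Q), hence m*(I \ Q) >= m(I) = 5. The reverse inequality m*(I \ Q) <= m*(I) = 5 is trivial since (I \ Q) is a subset of I. Therefore m*(I \ Q) = 5.

5


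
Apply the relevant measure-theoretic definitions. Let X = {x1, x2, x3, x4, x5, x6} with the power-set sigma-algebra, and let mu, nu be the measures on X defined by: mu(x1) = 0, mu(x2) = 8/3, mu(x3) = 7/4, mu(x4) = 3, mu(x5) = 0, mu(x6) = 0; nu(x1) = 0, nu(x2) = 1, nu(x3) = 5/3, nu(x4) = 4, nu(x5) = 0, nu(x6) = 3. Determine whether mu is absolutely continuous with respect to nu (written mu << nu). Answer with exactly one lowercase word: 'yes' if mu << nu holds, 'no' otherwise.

mu << nu means: every nu-null measurable set is also mu-null; equivalently, for every atom x, if nu({x}) = 0 then mu({x}) = 0.
Checking each atom:
  x1: nu = 0, mu = 0 -> consistent with mu << nu.
  x2: nu = 1 > 0 -> no constraint.
  x3: nu = 5/3 > 0 -> no constraint.
  x4: nu = 4 > 0 -> no constraint.
  x5: nu = 0, mu = 0 -> consistent with mu << nu.
  x6: nu = 3 > 0 -> no constraint.
No atom violates the condition. Therefore mu << nu.

yes


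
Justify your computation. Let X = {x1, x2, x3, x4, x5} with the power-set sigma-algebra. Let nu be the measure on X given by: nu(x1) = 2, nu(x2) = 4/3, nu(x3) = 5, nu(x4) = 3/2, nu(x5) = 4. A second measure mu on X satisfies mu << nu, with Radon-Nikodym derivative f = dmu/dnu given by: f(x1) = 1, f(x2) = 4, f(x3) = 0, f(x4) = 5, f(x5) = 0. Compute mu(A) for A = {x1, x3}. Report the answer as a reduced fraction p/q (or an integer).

By the defining property of the Radon-Nikodym derivative, for every measurable set A,
  mu(A) = integral_A f dnu.
Since nu is a discrete measure concentrated on the atoms of X, the integral over A reduces to the sum
  mu(A) = sum_{x in A} f(x) * nu({x}).
Computing each term:
  x1: f(x1) * nu(x1) = 1 * 2 = 2.
  x3: f(x3) * nu(x3) = 0 * 5 = 0.
Summing: mu(A) = 2 + 0 = 2.

2


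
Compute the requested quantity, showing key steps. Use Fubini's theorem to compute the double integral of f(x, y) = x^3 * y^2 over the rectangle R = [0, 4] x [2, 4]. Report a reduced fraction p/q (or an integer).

f(x, y) is a tensor product of a function of x and a function of y, and both factors are bounded continuous (hence Lebesgue integrable) on the rectangle, so Fubini's theorem applies:
  integral_R f d(m x m) = (integral_a1^b1 x^3 dx) * (integral_a2^b2 y^2 dy).
Inner integral in x: integral_{0}^{4} x^3 dx = (4^4 - 0^4)/4
  = 64.
Inner integral in y: integral_{2}^{4} y^2 dy = (4^3 - 2^3)/3
  = 56/3.
Product: (64) * (56/3) = 3584/3.

3584/3


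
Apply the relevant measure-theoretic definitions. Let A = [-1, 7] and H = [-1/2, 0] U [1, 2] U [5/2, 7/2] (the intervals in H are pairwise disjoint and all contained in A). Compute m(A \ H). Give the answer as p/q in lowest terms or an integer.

The ambient interval has length m(A) = 7 - (-1) = 8.
Since the holes are disjoint and sit inside A, by finite additivity
  m(H) = sum_i (b_i - a_i), and m(A \ H) = m(A) - m(H).
Computing the hole measures:
  m(H_1) = 0 - (-1/2) = 1/2.
  m(H_2) = 2 - 1 = 1.
  m(H_3) = 7/2 - 5/2 = 1.
Summed: m(H) = 1/2 + 1 + 1 = 5/2.
So m(A \ H) = 8 - 5/2 = 11/2.

11/2


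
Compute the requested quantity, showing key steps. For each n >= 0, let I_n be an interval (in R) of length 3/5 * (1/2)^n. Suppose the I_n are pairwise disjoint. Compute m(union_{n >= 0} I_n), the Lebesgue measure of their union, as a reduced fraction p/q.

By countable additivity of the Lebesgue measure on pairwise disjoint measurable sets,
  m(union_{n >= 0} I_n) = sum_{n >= 0} m(I_n) = sum_{n >= 0} a * r^n,
  with a = 3/5 and r = 1/2.
Since 0 < r = 1/2 < 1, the geometric series converges:
  sum_{n >= 0} a * r^n = a / (1 - r).
  = 3/5 / (1 - 1/2)
  = 3/5 / (1/2)
  = 6/5.

6/5


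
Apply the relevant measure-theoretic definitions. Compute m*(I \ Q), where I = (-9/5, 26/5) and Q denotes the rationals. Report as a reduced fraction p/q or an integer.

The interval I = (-9/5, 26/5) has m(I) = 26/5 - (-9/5) = 7 (endpoints are measure-zero, so open/closed/half-open agree). Write I = (I cap Q) u (I \ Q). The rationals in I are countable, so m*(I cap Q) = 0 (cover each rational by intervals whose total length is arbitrarily small). By countable subadditivity m*(I) <= m*(I cap Q) + m*(I \ Q), hence m*(I \ Q) >= m(I) = 7. The reverse inequality m*(I \ Q) <= m*(I) = 7 is trivial since (I \ Q) is a subset of I. Therefore m*(I \ Q) = 7.

7


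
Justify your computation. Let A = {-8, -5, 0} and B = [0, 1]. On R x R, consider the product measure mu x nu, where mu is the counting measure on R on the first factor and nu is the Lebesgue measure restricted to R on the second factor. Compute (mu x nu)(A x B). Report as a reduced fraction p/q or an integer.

For a measurable rectangle A x B, the product measure satisfies
  (mu x nu)(A x B) = mu(A) * nu(B).
  mu(A) = 3.
  nu(B) = 1.
  (mu x nu)(A x B) = 3 * 1 = 3.

3


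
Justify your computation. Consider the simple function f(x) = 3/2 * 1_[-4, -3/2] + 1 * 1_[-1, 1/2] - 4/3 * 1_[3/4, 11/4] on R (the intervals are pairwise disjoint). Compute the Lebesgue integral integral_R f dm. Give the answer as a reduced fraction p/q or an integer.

For a simple function f = sum_i c_i * 1_{A_i} with disjoint A_i,
  integral f dm = sum_i c_i * m(A_i).
Lengths of the A_i:
  m(A_1) = -3/2 - (-4) = 5/2.
  m(A_2) = 1/2 - (-1) = 3/2.
  m(A_3) = 11/4 - 3/4 = 2.
Contributions c_i * m(A_i):
  (3/2) * (5/2) = 15/4.
  (1) * (3/2) = 3/2.
  (-4/3) * (2) = -8/3.
Total: 15/4 + 3/2 - 8/3 = 31/12.

31/12


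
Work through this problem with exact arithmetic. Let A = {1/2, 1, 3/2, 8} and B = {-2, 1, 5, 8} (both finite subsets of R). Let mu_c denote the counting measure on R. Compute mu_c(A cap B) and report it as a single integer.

Counting measure on a finite set equals cardinality. mu_c(A cap B) = |A cap B| (elements appearing in both).
Enumerating the elements of A that also lie in B gives 2 element(s).
So mu_c(A cap B) = 2.

2


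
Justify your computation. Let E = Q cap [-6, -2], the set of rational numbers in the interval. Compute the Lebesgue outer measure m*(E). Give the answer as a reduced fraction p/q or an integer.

Q cap [-6, -2] is countable; list its elements as q_1, q_2, ... . Fix eps > 0 and cover the k-th point by an interval of length eps * 2^(-k). The cover has total length eps * sum_{k>=1} 2^(-k) = eps, so by definition of outer measure m*(Q cap [-6, -2]) <= eps. Since eps was arbitrary and m* >= 0, the outer measure is 0.

0


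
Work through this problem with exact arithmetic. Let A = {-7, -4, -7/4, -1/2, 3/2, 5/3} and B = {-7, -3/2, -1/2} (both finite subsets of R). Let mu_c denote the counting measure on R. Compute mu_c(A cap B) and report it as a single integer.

Counting measure on a finite set equals cardinality. mu_c(A cap B) = |A cap B| (elements appearing in both).
Enumerating the elements of A that also lie in B gives 2 element(s).
So mu_c(A cap B) = 2.

2


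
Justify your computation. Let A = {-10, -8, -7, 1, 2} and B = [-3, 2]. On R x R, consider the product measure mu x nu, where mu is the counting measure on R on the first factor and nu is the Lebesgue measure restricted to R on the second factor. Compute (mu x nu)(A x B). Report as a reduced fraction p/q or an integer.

For a measurable rectangle A x B, the product measure satisfies
  (mu x nu)(A x B) = mu(A) * nu(B).
  mu(A) = 5.
  nu(B) = 5.
  (mu x nu)(A x B) = 5 * 5 = 25.

25


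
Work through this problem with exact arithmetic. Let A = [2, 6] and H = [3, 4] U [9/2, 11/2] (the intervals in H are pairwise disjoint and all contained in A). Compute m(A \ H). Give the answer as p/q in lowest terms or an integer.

The ambient interval has length m(A) = 6 - 2 = 4.
Since the holes are disjoint and sit inside A, by finite additivity
  m(H) = sum_i (b_i - a_i), and m(A \ H) = m(A) - m(H).
Computing the hole measures:
  m(H_1) = 4 - 3 = 1.
  m(H_2) = 11/2 - 9/2 = 1.
Summed: m(H) = 1 + 1 = 2.
So m(A \ H) = 4 - 2 = 2.

2


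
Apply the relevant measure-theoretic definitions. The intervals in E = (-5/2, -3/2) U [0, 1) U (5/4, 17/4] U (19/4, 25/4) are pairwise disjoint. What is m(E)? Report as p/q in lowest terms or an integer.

For pairwise disjoint intervals, m(union_i I_i) = sum_i m(I_i),
and m is invariant under swapping open/closed endpoints (single points have measure 0).
So m(E) = sum_i (b_i - a_i).
  I_1 has length -3/2 - (-5/2) = 1.
  I_2 has length 1 - 0 = 1.
  I_3 has length 17/4 - 5/4 = 3.
  I_4 has length 25/4 - 19/4 = 3/2.
Summing:
  m(E) = 1 + 1 + 3 + 3/2 = 13/2.

13/2


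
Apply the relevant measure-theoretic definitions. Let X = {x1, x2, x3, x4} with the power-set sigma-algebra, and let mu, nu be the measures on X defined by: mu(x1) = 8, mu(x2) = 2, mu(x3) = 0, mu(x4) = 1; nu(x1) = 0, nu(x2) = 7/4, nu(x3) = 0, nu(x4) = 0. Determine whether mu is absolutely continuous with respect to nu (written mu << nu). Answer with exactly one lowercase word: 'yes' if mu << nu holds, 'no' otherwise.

mu << nu means: every nu-null measurable set is also mu-null; equivalently, for every atom x, if nu({x}) = 0 then mu({x}) = 0.
Checking each atom:
  x1: nu = 0, mu = 8 > 0 -> violates mu << nu.
  x2: nu = 7/4 > 0 -> no constraint.
  x3: nu = 0, mu = 0 -> consistent with mu << nu.
  x4: nu = 0, mu = 1 > 0 -> violates mu << nu.
The atom(s) x1, x4 violate the condition (nu = 0 but mu > 0). Therefore mu is NOT absolutely continuous w.r.t. nu.

no


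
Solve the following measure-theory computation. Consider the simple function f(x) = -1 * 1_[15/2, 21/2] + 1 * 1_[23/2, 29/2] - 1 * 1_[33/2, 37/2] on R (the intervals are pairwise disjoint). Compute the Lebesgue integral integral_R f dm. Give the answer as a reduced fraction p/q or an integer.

For a simple function f = sum_i c_i * 1_{A_i} with disjoint A_i,
  integral f dm = sum_i c_i * m(A_i).
Lengths of the A_i:
  m(A_1) = 21/2 - 15/2 = 3.
  m(A_2) = 29/2 - 23/2 = 3.
  m(A_3) = 37/2 - 33/2 = 2.
Contributions c_i * m(A_i):
  (-1) * (3) = -3.
  (1) * (3) = 3.
  (-1) * (2) = -2.
Total: -3 + 3 - 2 = -2.

-2


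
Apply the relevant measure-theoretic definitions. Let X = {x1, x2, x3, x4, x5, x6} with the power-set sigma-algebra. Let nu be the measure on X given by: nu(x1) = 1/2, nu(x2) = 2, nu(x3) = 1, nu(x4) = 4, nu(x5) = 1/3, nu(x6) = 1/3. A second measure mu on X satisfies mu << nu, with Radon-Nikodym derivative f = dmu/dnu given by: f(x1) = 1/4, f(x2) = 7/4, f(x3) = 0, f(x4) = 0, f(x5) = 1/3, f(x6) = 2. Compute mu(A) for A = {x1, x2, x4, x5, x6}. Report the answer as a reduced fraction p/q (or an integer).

By the defining property of the Radon-Nikodym derivative, for every measurable set A,
  mu(A) = integral_A f dnu.
Since nu is a discrete measure concentrated on the atoms of X, the integral over A reduces to the sum
  mu(A) = sum_{x in A} f(x) * nu({x}).
Computing each term:
  x1: f(x1) * nu(x1) = 1/4 * 1/2 = 1/8.
  x2: f(x2) * nu(x2) = 7/4 * 2 = 7/2.
  x4: f(x4) * nu(x4) = 0 * 4 = 0.
  x5: f(x5) * nu(x5) = 1/3 * 1/3 = 1/9.
  x6: f(x6) * nu(x6) = 2 * 1/3 = 2/3.
Summing: mu(A) = 1/8 + 7/2 + 0 + 1/9 + 2/3 = 317/72.

317/72


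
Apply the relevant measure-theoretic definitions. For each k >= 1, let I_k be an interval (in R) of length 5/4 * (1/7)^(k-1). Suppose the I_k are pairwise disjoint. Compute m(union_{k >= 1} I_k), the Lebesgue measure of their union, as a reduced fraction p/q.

By countable additivity of the Lebesgue measure on pairwise disjoint measurable sets,
  m(union_{k >= 1} I_k) = sum_{k >= 1} m(I_k) = sum_{k >= 1} a * r^(k-1),
  with a = 5/4 and r = 1/7.
Since 0 < r = 1/7 < 1, the geometric series converges:
  sum_{k >= 1} a * r^(k-1) = a / (1 - r).
  = 5/4 / (1 - 1/7)
  = 5/4 / (6/7)
  = 35/24.

35/24


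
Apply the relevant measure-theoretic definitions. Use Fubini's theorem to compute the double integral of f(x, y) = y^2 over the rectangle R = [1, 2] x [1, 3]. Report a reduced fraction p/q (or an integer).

f(x, y) is a tensor product of a function of x and a function of y, and both factors are bounded continuous (hence Lebesgue integrable) on the rectangle, so Fubini's theorem applies:
  integral_R f d(m x m) = (integral_a1^b1 1 dx) * (integral_a2^b2 y^2 dy).
Inner integral in x: integral_{1}^{2} 1 dx = (2^1 - 1^1)/1
  = 1.
Inner integral in y: integral_{1}^{3} y^2 dy = (3^3 - 1^3)/3
  = 26/3.
Product: (1) * (26/3) = 26/3.

26/3


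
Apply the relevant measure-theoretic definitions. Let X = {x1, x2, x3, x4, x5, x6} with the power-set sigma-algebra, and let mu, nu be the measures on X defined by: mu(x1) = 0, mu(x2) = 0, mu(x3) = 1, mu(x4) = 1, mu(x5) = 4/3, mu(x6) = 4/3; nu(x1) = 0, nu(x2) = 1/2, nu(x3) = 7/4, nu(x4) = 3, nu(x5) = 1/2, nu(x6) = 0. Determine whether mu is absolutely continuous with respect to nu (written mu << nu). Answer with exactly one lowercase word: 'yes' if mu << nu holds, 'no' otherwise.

mu << nu means: every nu-null measurable set is also mu-null; equivalently, for every atom x, if nu({x}) = 0 then mu({x}) = 0.
Checking each atom:
  x1: nu = 0, mu = 0 -> consistent with mu << nu.
  x2: nu = 1/2 > 0 -> no constraint.
  x3: nu = 7/4 > 0 -> no constraint.
  x4: nu = 3 > 0 -> no constraint.
  x5: nu = 1/2 > 0 -> no constraint.
  x6: nu = 0, mu = 4/3 > 0 -> violates mu << nu.
The atom(s) x6 violate the condition (nu = 0 but mu > 0). Therefore mu is NOT absolutely continuous w.r.t. nu.

no


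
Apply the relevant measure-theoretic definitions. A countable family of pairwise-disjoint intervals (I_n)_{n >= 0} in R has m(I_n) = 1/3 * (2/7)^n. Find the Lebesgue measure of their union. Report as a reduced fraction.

By countable additivity of the Lebesgue measure on pairwise disjoint measurable sets,
  m(union_{n >= 0} I_n) = sum_{n >= 0} m(I_n) = sum_{n >= 0} a * r^n,
  with a = 1/3 and r = 2/7.
Since 0 < r = 2/7 < 1, the geometric series converges:
  sum_{n >= 0} a * r^n = a / (1 - r).
  = 1/3 / (1 - 2/7)
  = 1/3 / (5/7)
  = 7/15.

7/15


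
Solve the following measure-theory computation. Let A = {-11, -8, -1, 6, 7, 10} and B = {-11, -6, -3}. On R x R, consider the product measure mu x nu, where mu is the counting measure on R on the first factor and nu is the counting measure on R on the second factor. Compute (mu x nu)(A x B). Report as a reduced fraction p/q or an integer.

For a measurable rectangle A x B, the product measure satisfies
  (mu x nu)(A x B) = mu(A) * nu(B).
  mu(A) = 6.
  nu(B) = 3.
  (mu x nu)(A x B) = 6 * 3 = 18.

18


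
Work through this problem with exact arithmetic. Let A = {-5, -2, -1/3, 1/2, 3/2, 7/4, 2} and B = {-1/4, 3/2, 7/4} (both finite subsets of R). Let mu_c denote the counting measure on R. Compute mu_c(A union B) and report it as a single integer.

Counting measure on a finite set equals cardinality. By inclusion-exclusion, |A union B| = |A| + |B| - |A cap B|.
|A| = 7, |B| = 3, |A cap B| = 2.
So mu_c(A union B) = 7 + 3 - 2 = 8.

8


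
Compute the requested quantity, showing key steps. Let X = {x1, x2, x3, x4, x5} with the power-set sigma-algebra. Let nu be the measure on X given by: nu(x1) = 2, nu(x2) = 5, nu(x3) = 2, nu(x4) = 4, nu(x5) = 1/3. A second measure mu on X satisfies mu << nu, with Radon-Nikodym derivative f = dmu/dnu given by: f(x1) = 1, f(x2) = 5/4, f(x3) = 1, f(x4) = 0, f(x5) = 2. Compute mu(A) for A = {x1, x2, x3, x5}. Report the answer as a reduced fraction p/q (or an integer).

By the defining property of the Radon-Nikodym derivative, for every measurable set A,
  mu(A) = integral_A f dnu.
Since nu is a discrete measure concentrated on the atoms of X, the integral over A reduces to the sum
  mu(A) = sum_{x in A} f(x) * nu({x}).
Computing each term:
  x1: f(x1) * nu(x1) = 1 * 2 = 2.
  x2: f(x2) * nu(x2) = 5/4 * 5 = 25/4.
  x3: f(x3) * nu(x3) = 1 * 2 = 2.
  x5: f(x5) * nu(x5) = 2 * 1/3 = 2/3.
Summing: mu(A) = 2 + 25/4 + 2 + 2/3 = 131/12.

131/12


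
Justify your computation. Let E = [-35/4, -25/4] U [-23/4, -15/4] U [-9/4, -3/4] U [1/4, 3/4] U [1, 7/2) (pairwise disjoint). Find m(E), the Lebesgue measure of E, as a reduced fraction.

For pairwise disjoint intervals, m(union_i I_i) = sum_i m(I_i),
and m is invariant under swapping open/closed endpoints (single points have measure 0).
So m(E) = sum_i (b_i - a_i).
  I_1 has length -25/4 - (-35/4) = 5/2.
  I_2 has length -15/4 - (-23/4) = 2.
  I_3 has length -3/4 - (-9/4) = 3/2.
  I_4 has length 3/4 - 1/4 = 1/2.
  I_5 has length 7/2 - 1 = 5/2.
Summing:
  m(E) = 5/2 + 2 + 3/2 + 1/2 + 5/2 = 9.

9


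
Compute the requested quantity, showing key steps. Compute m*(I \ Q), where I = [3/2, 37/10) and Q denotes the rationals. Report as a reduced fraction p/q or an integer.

The interval I = [3/2, 37/10) has m(I) = 37/10 - 3/2 = 11/5 (endpoints are measure-zero, so open/closed/half-open agree). Write I = (I cap Q) u (I \ Q). The rationals in I are countable, so m*(I cap Q) = 0 (cover each rational by intervals whose total length is arbitrarily small). By countable subadditivity m*(I) <= m*(I cap Q) + m*(I \ Q), hence m*(I \ Q) >= m(I) = 11/5. The reverse inequality m*(I \ Q) <= m*(I) = 11/5 is trivial since (I \ Q) is a subset of I. Therefore m*(I \ Q) = 11/5.

11/5


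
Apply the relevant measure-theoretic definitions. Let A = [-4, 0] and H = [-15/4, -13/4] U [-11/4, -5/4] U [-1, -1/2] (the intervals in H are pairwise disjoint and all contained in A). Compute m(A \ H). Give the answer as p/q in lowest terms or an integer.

The ambient interval has length m(A) = 0 - (-4) = 4.
Since the holes are disjoint and sit inside A, by finite additivity
  m(H) = sum_i (b_i - a_i), and m(A \ H) = m(A) - m(H).
Computing the hole measures:
  m(H_1) = -13/4 - (-15/4) = 1/2.
  m(H_2) = -5/4 - (-11/4) = 3/2.
  m(H_3) = -1/2 - (-1) = 1/2.
Summed: m(H) = 1/2 + 3/2 + 1/2 = 5/2.
So m(A \ H) = 4 - 5/2 = 3/2.

3/2


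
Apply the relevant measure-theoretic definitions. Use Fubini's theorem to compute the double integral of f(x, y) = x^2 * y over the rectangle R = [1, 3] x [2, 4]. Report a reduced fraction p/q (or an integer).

f(x, y) is a tensor product of a function of x and a function of y, and both factors are bounded continuous (hence Lebesgue integrable) on the rectangle, so Fubini's theorem applies:
  integral_R f d(m x m) = (integral_a1^b1 x^2 dx) * (integral_a2^b2 y dy).
Inner integral in x: integral_{1}^{3} x^2 dx = (3^3 - 1^3)/3
  = 26/3.
Inner integral in y: integral_{2}^{4} y dy = (4^2 - 2^2)/2
  = 6.
Product: (26/3) * (6) = 52.

52


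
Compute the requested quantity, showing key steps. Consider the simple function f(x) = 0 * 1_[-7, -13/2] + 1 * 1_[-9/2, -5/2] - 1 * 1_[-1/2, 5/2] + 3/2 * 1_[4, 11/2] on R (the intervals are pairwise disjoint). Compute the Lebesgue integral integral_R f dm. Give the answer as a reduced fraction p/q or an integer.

For a simple function f = sum_i c_i * 1_{A_i} with disjoint A_i,
  integral f dm = sum_i c_i * m(A_i).
Lengths of the A_i:
  m(A_1) = -13/2 - (-7) = 1/2.
  m(A_2) = -5/2 - (-9/2) = 2.
  m(A_3) = 5/2 - (-1/2) = 3.
  m(A_4) = 11/2 - 4 = 3/2.
Contributions c_i * m(A_i):
  (0) * (1/2) = 0.
  (1) * (2) = 2.
  (-1) * (3) = -3.
  (3/2) * (3/2) = 9/4.
Total: 0 + 2 - 3 + 9/4 = 5/4.

5/4


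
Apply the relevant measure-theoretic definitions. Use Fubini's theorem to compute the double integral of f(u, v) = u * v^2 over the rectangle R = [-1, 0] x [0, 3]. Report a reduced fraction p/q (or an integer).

f(u, v) is a tensor product of a function of u and a function of v, and both factors are bounded continuous (hence Lebesgue integrable) on the rectangle, so Fubini's theorem applies:
  integral_R f d(m x m) = (integral_a1^b1 u du) * (integral_a2^b2 v^2 dv).
Inner integral in u: integral_{-1}^{0} u du = (0^2 - (-1)^2)/2
  = -1/2.
Inner integral in v: integral_{0}^{3} v^2 dv = (3^3 - 0^3)/3
  = 9.
Product: (-1/2) * (9) = -9/2.

-9/2


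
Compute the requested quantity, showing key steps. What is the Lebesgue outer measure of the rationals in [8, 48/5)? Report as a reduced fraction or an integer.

The set Q cap [8, 48/5) is countable (a subset of the countable set Q). Lebesgue outer measure of any countable set is 0: each singleton {q} has m*({q}) = 0, and by countable subadditivity m*(union_k {q_k}) <= sum_k m*({q_k}) = sum_k 0 = 0. The reverse inequality m*(E) >= 0 is automatic. So m*(Q cap [8, 48/5)) = 0.

0


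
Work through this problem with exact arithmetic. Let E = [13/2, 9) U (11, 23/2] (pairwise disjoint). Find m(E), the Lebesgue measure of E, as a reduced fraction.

For pairwise disjoint intervals, m(union_i I_i) = sum_i m(I_i),
and m is invariant under swapping open/closed endpoints (single points have measure 0).
So m(E) = sum_i (b_i - a_i).
  I_1 has length 9 - 13/2 = 5/2.
  I_2 has length 23/2 - 11 = 1/2.
Summing:
  m(E) = 5/2 + 1/2 = 3.

3


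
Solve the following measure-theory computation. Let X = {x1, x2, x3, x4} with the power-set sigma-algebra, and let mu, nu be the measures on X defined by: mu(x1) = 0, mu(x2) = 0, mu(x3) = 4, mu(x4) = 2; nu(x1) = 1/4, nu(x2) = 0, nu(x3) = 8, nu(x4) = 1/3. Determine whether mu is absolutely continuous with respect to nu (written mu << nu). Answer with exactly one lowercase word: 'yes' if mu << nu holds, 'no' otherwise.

mu << nu means: every nu-null measurable set is also mu-null; equivalently, for every atom x, if nu({x}) = 0 then mu({x}) = 0.
Checking each atom:
  x1: nu = 1/4 > 0 -> no constraint.
  x2: nu = 0, mu = 0 -> consistent with mu << nu.
  x3: nu = 8 > 0 -> no constraint.
  x4: nu = 1/3 > 0 -> no constraint.
No atom violates the condition. Therefore mu << nu.

yes


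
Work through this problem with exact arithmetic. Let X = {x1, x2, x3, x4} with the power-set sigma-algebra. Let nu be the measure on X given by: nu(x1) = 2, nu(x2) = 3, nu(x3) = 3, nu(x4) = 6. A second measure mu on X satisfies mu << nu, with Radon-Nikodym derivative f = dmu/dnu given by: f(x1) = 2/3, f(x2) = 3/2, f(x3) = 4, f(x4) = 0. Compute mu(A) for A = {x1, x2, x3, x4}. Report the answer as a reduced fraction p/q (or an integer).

By the defining property of the Radon-Nikodym derivative, for every measurable set A,
  mu(A) = integral_A f dnu.
Since nu is a discrete measure concentrated on the atoms of X, the integral over A reduces to the sum
  mu(A) = sum_{x in A} f(x) * nu({x}).
Computing each term:
  x1: f(x1) * nu(x1) = 2/3 * 2 = 4/3.
  x2: f(x2) * nu(x2) = 3/2 * 3 = 9/2.
  x3: f(x3) * nu(x3) = 4 * 3 = 12.
  x4: f(x4) * nu(x4) = 0 * 6 = 0.
Summing: mu(A) = 4/3 + 9/2 + 12 + 0 = 107/6.

107/6


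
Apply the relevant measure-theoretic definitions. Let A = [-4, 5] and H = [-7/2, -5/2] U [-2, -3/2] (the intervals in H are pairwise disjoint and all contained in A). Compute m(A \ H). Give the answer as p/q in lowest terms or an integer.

The ambient interval has length m(A) = 5 - (-4) = 9.
Since the holes are disjoint and sit inside A, by finite additivity
  m(H) = sum_i (b_i - a_i), and m(A \ H) = m(A) - m(H).
Computing the hole measures:
  m(H_1) = -5/2 - (-7/2) = 1.
  m(H_2) = -3/2 - (-2) = 1/2.
Summed: m(H) = 1 + 1/2 = 3/2.
So m(A \ H) = 9 - 3/2 = 15/2.

15/2


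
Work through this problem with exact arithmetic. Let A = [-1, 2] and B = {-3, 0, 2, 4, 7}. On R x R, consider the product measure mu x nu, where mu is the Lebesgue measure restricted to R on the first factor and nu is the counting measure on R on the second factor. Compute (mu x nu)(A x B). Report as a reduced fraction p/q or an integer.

For a measurable rectangle A x B, the product measure satisfies
  (mu x nu)(A x B) = mu(A) * nu(B).
  mu(A) = 3.
  nu(B) = 5.
  (mu x nu)(A x B) = 3 * 5 = 15.

15


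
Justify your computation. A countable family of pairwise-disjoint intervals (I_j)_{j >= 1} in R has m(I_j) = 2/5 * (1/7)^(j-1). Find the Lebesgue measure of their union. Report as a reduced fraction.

By countable additivity of the Lebesgue measure on pairwise disjoint measurable sets,
  m(union_{j >= 1} I_j) = sum_{j >= 1} m(I_j) = sum_{j >= 1} a * r^(j-1),
  with a = 2/5 and r = 1/7.
Since 0 < r = 1/7 < 1, the geometric series converges:
  sum_{j >= 1} a * r^(j-1) = a / (1 - r).
  = 2/5 / (1 - 1/7)
  = 2/5 / (6/7)
  = 7/15.

7/15


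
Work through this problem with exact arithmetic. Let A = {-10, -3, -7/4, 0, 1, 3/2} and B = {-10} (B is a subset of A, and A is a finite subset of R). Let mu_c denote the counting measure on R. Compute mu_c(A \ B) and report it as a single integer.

Counting measure assigns mu_c(E) = |E| (number of elements) when E is finite. For B subset A, A \ B is the set of elements of A not in B, so |A \ B| = |A| - |B|.
|A| = 6, |B| = 1, so mu_c(A \ B) = 6 - 1 = 5.

5


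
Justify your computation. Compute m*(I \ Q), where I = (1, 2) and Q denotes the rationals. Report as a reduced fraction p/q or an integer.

The interval I = (1, 2) has m(I) = 2 - 1 = 1 (endpoints are measure-zero, so open/closed/half-open agree). Write I = (I cap Q) u (I \ Q). The rationals in I are countable, so m*(I cap Q) = 0 (cover each rational by intervals whose total length is arbitrarily small). By countable subadditivity m*(I) <= m*(I cap Q) + m*(I \ Q), hence m*(I \ Q) >= m(I) = 1. The reverse inequality m*(I \ Q) <= m*(I) = 1 is trivial since (I \ Q) is a subset of I. Therefore m*(I \ Q) = 1.

1


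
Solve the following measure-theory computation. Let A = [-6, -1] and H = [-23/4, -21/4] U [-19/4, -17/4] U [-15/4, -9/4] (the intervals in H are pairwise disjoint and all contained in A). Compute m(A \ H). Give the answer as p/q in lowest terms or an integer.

The ambient interval has length m(A) = -1 - (-6) = 5.
Since the holes are disjoint and sit inside A, by finite additivity
  m(H) = sum_i (b_i - a_i), and m(A \ H) = m(A) - m(H).
Computing the hole measures:
  m(H_1) = -21/4 - (-23/4) = 1/2.
  m(H_2) = -17/4 - (-19/4) = 1/2.
  m(H_3) = -9/4 - (-15/4) = 3/2.
Summed: m(H) = 1/2 + 1/2 + 3/2 = 5/2.
So m(A \ H) = 5 - 5/2 = 5/2.

5/2


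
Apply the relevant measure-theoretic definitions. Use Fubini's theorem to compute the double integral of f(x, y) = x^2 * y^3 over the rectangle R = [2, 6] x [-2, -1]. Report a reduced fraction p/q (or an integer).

f(x, y) is a tensor product of a function of x and a function of y, and both factors are bounded continuous (hence Lebesgue integrable) on the rectangle, so Fubini's theorem applies:
  integral_R f d(m x m) = (integral_a1^b1 x^2 dx) * (integral_a2^b2 y^3 dy).
Inner integral in x: integral_{2}^{6} x^2 dx = (6^3 - 2^3)/3
  = 208/3.
Inner integral in y: integral_{-2}^{-1} y^3 dy = ((-1)^4 - (-2)^4)/4
  = -15/4.
Product: (208/3) * (-15/4) = -260.

-260


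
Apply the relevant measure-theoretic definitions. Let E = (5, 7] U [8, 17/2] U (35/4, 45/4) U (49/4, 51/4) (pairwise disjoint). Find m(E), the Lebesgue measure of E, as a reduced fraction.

For pairwise disjoint intervals, m(union_i I_i) = sum_i m(I_i),
and m is invariant under swapping open/closed endpoints (single points have measure 0).
So m(E) = sum_i (b_i - a_i).
  I_1 has length 7 - 5 = 2.
  I_2 has length 17/2 - 8 = 1/2.
  I_3 has length 45/4 - 35/4 = 5/2.
  I_4 has length 51/4 - 49/4 = 1/2.
Summing:
  m(E) = 2 + 1/2 + 5/2 + 1/2 = 11/2.

11/2


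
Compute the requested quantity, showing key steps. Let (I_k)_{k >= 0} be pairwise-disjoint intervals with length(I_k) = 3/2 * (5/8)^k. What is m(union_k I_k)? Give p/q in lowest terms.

By countable additivity of the Lebesgue measure on pairwise disjoint measurable sets,
  m(union_{k >= 0} I_k) = sum_{k >= 0} m(I_k) = sum_{k >= 0} a * r^k,
  with a = 3/2 and r = 5/8.
Since 0 < r = 5/8 < 1, the geometric series converges:
  sum_{k >= 0} a * r^k = a / (1 - r).
  = 3/2 / (1 - 5/8)
  = 3/2 / (3/8)
  = 4.

4


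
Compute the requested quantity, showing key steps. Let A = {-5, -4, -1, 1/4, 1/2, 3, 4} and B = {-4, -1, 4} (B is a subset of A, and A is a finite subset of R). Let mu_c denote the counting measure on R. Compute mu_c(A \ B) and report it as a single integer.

Counting measure assigns mu_c(E) = |E| (number of elements) when E is finite. For B subset A, A \ B is the set of elements of A not in B, so |A \ B| = |A| - |B|.
|A| = 7, |B| = 3, so mu_c(A \ B) = 7 - 3 = 4.

4


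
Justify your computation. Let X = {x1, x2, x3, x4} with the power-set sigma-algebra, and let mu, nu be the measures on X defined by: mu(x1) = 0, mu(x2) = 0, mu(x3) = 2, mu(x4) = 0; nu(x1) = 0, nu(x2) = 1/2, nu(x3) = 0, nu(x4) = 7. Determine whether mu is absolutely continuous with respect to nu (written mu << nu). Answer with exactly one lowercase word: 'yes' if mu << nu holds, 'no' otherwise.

mu << nu means: every nu-null measurable set is also mu-null; equivalently, for every atom x, if nu({x}) = 0 then mu({x}) = 0.
Checking each atom:
  x1: nu = 0, mu = 0 -> consistent with mu << nu.
  x2: nu = 1/2 > 0 -> no constraint.
  x3: nu = 0, mu = 2 > 0 -> violates mu << nu.
  x4: nu = 7 > 0 -> no constraint.
The atom(s) x3 violate the condition (nu = 0 but mu > 0). Therefore mu is NOT absolutely continuous w.r.t. nu.

no


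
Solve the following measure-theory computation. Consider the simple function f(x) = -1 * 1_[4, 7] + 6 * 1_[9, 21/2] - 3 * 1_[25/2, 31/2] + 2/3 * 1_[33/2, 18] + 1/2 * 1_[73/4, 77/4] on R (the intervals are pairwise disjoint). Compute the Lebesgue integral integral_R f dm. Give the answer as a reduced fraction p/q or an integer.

For a simple function f = sum_i c_i * 1_{A_i} with disjoint A_i,
  integral f dm = sum_i c_i * m(A_i).
Lengths of the A_i:
  m(A_1) = 7 - 4 = 3.
  m(A_2) = 21/2 - 9 = 3/2.
  m(A_3) = 31/2 - 25/2 = 3.
  m(A_4) = 18 - 33/2 = 3/2.
  m(A_5) = 77/4 - 73/4 = 1.
Contributions c_i * m(A_i):
  (-1) * (3) = -3.
  (6) * (3/2) = 9.
  (-3) * (3) = -9.
  (2/3) * (3/2) = 1.
  (1/2) * (1) = 1/2.
Total: -3 + 9 - 9 + 1 + 1/2 = -3/2.

-3/2


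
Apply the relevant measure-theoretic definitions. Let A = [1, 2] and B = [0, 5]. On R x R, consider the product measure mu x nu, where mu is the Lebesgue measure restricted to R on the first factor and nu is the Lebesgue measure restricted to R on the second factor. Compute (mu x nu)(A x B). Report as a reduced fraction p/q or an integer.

For a measurable rectangle A x B, the product measure satisfies
  (mu x nu)(A x B) = mu(A) * nu(B).
  mu(A) = 1.
  nu(B) = 5.
  (mu x nu)(A x B) = 1 * 5 = 5.

5


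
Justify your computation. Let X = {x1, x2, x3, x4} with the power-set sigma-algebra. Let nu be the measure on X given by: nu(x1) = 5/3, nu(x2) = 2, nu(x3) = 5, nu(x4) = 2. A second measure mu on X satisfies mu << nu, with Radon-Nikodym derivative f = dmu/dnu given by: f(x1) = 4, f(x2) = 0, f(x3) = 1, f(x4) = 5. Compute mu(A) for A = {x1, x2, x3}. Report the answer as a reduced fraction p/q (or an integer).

By the defining property of the Radon-Nikodym derivative, for every measurable set A,
  mu(A) = integral_A f dnu.
Since nu is a discrete measure concentrated on the atoms of X, the integral over A reduces to the sum
  mu(A) = sum_{x in A} f(x) * nu({x}).
Computing each term:
  x1: f(x1) * nu(x1) = 4 * 5/3 = 20/3.
  x2: f(x2) * nu(x2) = 0 * 2 = 0.
  x3: f(x3) * nu(x3) = 1 * 5 = 5.
Summing: mu(A) = 20/3 + 0 + 5 = 35/3.

35/3


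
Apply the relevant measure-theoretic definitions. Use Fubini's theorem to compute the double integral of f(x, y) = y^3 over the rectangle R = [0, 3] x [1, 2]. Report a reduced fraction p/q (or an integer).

f(x, y) is a tensor product of a function of x and a function of y, and both factors are bounded continuous (hence Lebesgue integrable) on the rectangle, so Fubini's theorem applies:
  integral_R f d(m x m) = (integral_a1^b1 1 dx) * (integral_a2^b2 y^3 dy).
Inner integral in x: integral_{0}^{3} 1 dx = (3^1 - 0^1)/1
  = 3.
Inner integral in y: integral_{1}^{2} y^3 dy = (2^4 - 1^4)/4
  = 15/4.
Product: (3) * (15/4) = 45/4.

45/4


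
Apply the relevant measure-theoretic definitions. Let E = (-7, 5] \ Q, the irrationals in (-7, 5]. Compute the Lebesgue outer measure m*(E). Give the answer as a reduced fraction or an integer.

The interval I = (-7, 5] has m(I) = 5 - (-7) = 12 (endpoints are measure-zero, so open/closed/half-open agree). Write I = (I cap Q) u (I \ Q). The rationals in I are countable, so m*(I cap Q) = 0 (cover each rational by intervals whose total length is arbitrarily small). By countable subadditivity m*(I) <= m*(I cap Q) + m*(I \ Q), hence m*(I \ Q) >= m(I) = 12. The reverse inequality m*(I \ Q) <= m*(I) = 12 is trivial since (I \ Q) is a subset of I. Therefore m*(I \ Q) = 12.

12


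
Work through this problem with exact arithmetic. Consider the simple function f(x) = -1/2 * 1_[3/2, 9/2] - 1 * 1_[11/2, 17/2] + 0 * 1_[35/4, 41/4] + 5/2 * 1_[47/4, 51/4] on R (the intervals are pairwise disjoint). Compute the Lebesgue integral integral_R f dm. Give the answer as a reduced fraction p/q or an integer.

For a simple function f = sum_i c_i * 1_{A_i} with disjoint A_i,
  integral f dm = sum_i c_i * m(A_i).
Lengths of the A_i:
  m(A_1) = 9/2 - 3/2 = 3.
  m(A_2) = 17/2 - 11/2 = 3.
  m(A_3) = 41/4 - 35/4 = 3/2.
  m(A_4) = 51/4 - 47/4 = 1.
Contributions c_i * m(A_i):
  (-1/2) * (3) = -3/2.
  (-1) * (3) = -3.
  (0) * (3/2) = 0.
  (5/2) * (1) = 5/2.
Total: -3/2 - 3 + 0 + 5/2 = -2.

-2


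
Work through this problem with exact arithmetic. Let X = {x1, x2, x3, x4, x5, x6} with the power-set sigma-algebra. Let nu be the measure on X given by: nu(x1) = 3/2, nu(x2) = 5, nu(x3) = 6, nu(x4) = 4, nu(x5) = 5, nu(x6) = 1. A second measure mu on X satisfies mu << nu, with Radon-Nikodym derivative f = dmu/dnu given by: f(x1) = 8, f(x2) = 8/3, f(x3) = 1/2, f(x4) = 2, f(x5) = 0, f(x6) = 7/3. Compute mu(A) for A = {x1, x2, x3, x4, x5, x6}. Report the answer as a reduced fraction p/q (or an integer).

By the defining property of the Radon-Nikodym derivative, for every measurable set A,
  mu(A) = integral_A f dnu.
Since nu is a discrete measure concentrated on the atoms of X, the integral over A reduces to the sum
  mu(A) = sum_{x in A} f(x) * nu({x}).
Computing each term:
  x1: f(x1) * nu(x1) = 8 * 3/2 = 12.
  x2: f(x2) * nu(x2) = 8/3 * 5 = 40/3.
  x3: f(x3) * nu(x3) = 1/2 * 6 = 3.
  x4: f(x4) * nu(x4) = 2 * 4 = 8.
  x5: f(x5) * nu(x5) = 0 * 5 = 0.
  x6: f(x6) * nu(x6) = 7/3 * 1 = 7/3.
Summing: mu(A) = 12 + 40/3 + 3 + 8 + 0 + 7/3 = 116/3.

116/3
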